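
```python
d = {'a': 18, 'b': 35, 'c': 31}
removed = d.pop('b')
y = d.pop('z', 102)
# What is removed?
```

After line 1: d = {'a': 18, 'b': 35, 'c': 31}
After line 2 (pop 'b' returns 35): d = {'a': 18, 'c': 31}, removed = 35
After line 3 (pop 'z' missing, returns default 102): d = {'a': 18, 'c': 31}, y = 102

35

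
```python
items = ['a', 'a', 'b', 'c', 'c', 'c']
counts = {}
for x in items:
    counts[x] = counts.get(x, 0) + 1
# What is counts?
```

Initial: counts = {}, items = ['a', 'a', 'b', 'c', 'c', 'c']
See 'a': counts = {'a': 1}
See 'a': counts = {'a': 2}
See 'b': counts = {'a': 2, 'b': 1}
See 'c': counts = {'a': 2, 'b': 1, 'c': 1}
See 'c': counts = {'a': 2, 'b': 1, 'c': 2}
See 'c': counts = {'a': 2, 'b': 1, 'c': 3}

{'a': 2, 'b': 1, 'c': 3}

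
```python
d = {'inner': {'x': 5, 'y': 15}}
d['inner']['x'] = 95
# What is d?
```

After line 1: d = {'inner': {'x': 5, 'y': 15}}
After line 2 (inner x overwritten): d = {'inner': {'x': 95, 'y': 15}}

{'inner': {'x': 95, 'y': 15}}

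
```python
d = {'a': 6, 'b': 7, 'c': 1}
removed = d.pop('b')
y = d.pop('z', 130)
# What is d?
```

After line 1: d = {'a': 6, 'b': 7, 'c': 1}
After line 2 (pop 'b' returns 7): d = {'a': 6, 'c': 1}, removed = 7
After line 3 (pop 'z' missing, returns default 130): d = {'a': 6, 'c': 1}, y = 130

{'a': 6, 'c': 1}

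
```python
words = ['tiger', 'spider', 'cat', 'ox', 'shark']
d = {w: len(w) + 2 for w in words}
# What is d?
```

{'tiger': 7, 'spider': 8, 'cat': 5, 'ox': 4, 'shark': 7}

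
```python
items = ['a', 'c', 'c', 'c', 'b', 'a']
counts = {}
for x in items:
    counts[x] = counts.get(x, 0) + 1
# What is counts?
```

Initial: counts = {}, items = ['a', 'c', 'c', 'c', 'b', 'a']
See 'a': counts = {'a': 1}
See 'c': counts = {'a': 1, 'c': 1}
See 'c': counts = {'a': 1, 'c': 2}
See 'c': counts = {'a': 1, 'c': 3}
See 'b': counts = {'a': 1, 'c': 3, 'b': 1}
See 'a': counts = {'a': 2, 'c': 3, 'b': 1}

{'a': 2, 'c': 3, 'b': 1}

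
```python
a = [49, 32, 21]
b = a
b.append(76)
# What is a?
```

After line 1: a = [49, 32, 21]
After line 2 (b = a is an alias, same object): a = [49, 32, 21], b = [49, 32, 21]
After line 3 (b.append mutates the shared list): a = [49, 32, 21, 76], b = [49, 32, 21, 76]

[49, 32, 21, 76]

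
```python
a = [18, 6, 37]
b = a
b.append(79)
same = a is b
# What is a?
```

After line 1: a = [18, 6, 37]
After line 2 (b = a is an alias, same object): a = [18, 6, 37], b = [18, 6, 37]
After line 3 (b.append mutates the shared list): a = [18, 6, 37, 79], b = [18, 6, 37, 79]
After line 4 (same = a is b; same object -> True): same = True

[18, 6, 37, 79]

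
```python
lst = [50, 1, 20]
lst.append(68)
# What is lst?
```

[50, 1, 20, 68]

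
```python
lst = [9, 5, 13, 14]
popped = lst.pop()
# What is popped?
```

14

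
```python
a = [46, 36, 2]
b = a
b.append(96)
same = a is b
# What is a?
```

After line 1: a = [46, 36, 2]
After line 2 (b = a is an alias, same object): a = [46, 36, 2], b = [46, 36, 2]
After line 3 (b.append mutates the shared list): a = [46, 36, 2, 96], b = [46, 36, 2, 96]
After line 4 (same = a is b; same object -> True): same = True

[46, 36, 2, 96]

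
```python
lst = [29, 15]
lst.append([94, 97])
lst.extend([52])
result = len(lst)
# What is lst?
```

After line 1: lst = [29, 15]
After line 2 (append adds [94, 97] as single element): lst = [29, 15, [94, 97]]
After line 3 (extend unpacks [52], adds 52): lst = [29, 15, [94, 97], 52]
After line 4: result = len(lst) = 4

[29, 15, [94, 97], 52]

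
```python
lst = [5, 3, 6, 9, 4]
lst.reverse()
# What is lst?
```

[4, 9, 6, 3, 5]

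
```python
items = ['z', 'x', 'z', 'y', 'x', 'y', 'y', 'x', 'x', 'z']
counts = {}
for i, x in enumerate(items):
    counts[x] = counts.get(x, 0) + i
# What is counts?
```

Initial: counts = {}, items = ['z', 'x', 'z', 'y', 'x', 'y', 'y', 'x', 'x', 'z']
i=0, x='z': counts = {'z': 0}
i=1, x='x': counts = {'z': 0, 'x': 1}
i=2, x='z': counts = {'z': 2, 'x': 1}
i=3, x='y': counts = {'z': 2, 'x': 1, 'y': 3}
i=4, x='x': counts = {'z': 2, 'x': 5, 'y': 3}
i=5, x='y': counts = {'z': 2, 'x': 5, 'y': 8}
i=6, x='y': counts = {'z': 2, 'x': 5, 'y': 14}
i=7, x='x': counts = {'z': 2, 'x': 12, 'y': 14}
i=8, x='x': counts = {'z': 2, 'x': 20, 'y': 14}
i=9, x='z': counts = {'z': 11, 'x': 20, 'y': 14}

{'z': 11, 'x': 20, 'y': 14}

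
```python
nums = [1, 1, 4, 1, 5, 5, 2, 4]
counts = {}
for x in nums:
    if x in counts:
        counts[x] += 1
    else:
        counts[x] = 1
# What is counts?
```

Initial: counts = {}, nums = [1, 1, 4, 1, 5, 5, 2, 4]
See 1: counts = {1: 1}
See 1: counts = {1: 2}
See 4: counts = {1: 2, 4: 1}
See 1: counts = {1: 3, 4: 1}
See 5: counts = {1: 3, 4: 1, 5: 1}
See 5: counts = {1: 3, 4: 1, 5: 2}
See 2: counts = {1: 3, 4: 1, 5: 2, 2: 1}
See 4: counts = {1: 3, 4: 2, 5: 2, 2: 1}

{1: 3, 4: 2, 5: 2, 2: 1}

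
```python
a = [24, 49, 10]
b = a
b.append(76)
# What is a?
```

After line 1: a = [24, 49, 10]
After line 2 (b = a is an alias, same object): a = [24, 49, 10], b = [24, 49, 10]
After line 3 (b.append mutates the shared list): a = [24, 49, 10, 76], b = [24, 49, 10, 76]

[24, 49, 10, 76]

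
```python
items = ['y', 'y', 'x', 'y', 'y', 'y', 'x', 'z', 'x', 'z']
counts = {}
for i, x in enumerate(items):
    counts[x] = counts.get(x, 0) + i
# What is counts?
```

Initial: counts = {}, items = ['y', 'y', 'x', 'y', 'y', 'y', 'x', 'z', 'x', 'z']
i=0, x='y': counts = {'y': 0}
i=1, x='y': counts = {'y': 1}
i=2, x='x': counts = {'y': 1, 'x': 2}
i=3, x='y': counts = {'y': 4, 'x': 2}
i=4, x='y': counts = {'y': 8, 'x': 2}
i=5, x='y': counts = {'y': 13, 'x': 2}
i=6, x='x': counts = {'y': 13, 'x': 8}
i=7, x='z': counts = {'y': 13, 'x': 8, 'z': 7}
i=8, x='x': counts = {'y': 13, 'x': 16, 'z': 7}
i=9, x='z': counts = {'y': 13, 'x': 16, 'z': 16}

{'y': 13, 'x': 16, 'z': 16}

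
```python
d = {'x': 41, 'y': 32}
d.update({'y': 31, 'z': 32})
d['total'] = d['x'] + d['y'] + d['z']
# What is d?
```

After line 1: d = {'x': 41, 'y': 32}
After line 2 (y overwritten, z added): d = {'x': 41, 'y': 31, 'z': 32}
After line 3 (total = 41 + 31 + 32 = 104): d = {'x': 41, 'y': 31, 'z': 32, 'total': 104}

{'x': 41, 'y': 31, 'z': 32, 'total': 104}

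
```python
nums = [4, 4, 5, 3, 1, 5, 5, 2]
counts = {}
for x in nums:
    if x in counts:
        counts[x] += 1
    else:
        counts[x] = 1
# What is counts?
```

Initial: counts = {}, nums = [4, 4, 5, 3, 1, 5, 5, 2]
See 4: counts = {4: 1}
See 4: counts = {4: 2}
See 5: counts = {4: 2, 5: 1}
See 3: counts = {4: 2, 5: 1, 3: 1}
See 1: counts = {4: 2, 5: 1, 3: 1, 1: 1}
See 5: counts = {4: 2, 5: 2, 3: 1, 1: 1}
See 5: counts = {4: 2, 5: 3, 3: 1, 1: 1}
See 2: counts = {4: 2, 5: 3, 3: 1, 1: 1, 2: 1}

{4: 2, 5: 3, 3: 1, 1: 1, 2: 1}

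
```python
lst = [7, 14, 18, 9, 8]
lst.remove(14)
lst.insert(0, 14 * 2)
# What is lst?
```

After line 1: lst = [7, 14, 18, 9, 8]
After line 2 (remove first 14): lst = [7, 18, 9, 8]
After line 3 (insert 28 at index 0): lst = [28, 7, 18, 9, 8]

[28, 7, 18, 9, 8]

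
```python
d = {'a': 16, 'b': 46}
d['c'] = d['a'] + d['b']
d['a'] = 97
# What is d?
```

After line 1: d = {'a': 16, 'b': 46}
After line 2 (d['c'] = 16 + 46): d = {'a': 16, 'b': 46, 'c': 62}
After line 3: d = {'a': 97, 'b': 46, 'c': 62}

{'a': 97, 'b': 46, 'c': 62}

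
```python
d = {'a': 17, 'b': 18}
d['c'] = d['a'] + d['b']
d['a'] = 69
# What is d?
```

After line 1: d = {'a': 17, 'b': 18}
After line 2 (d['c'] = 17 + 18): d = {'a': 17, 'b': 18, 'c': 35}
After line 3: d = {'a': 69, 'b': 18, 'c': 35}

{'a': 69, 'b': 18, 'c': 35}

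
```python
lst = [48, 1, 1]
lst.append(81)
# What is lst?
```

[48, 1, 1, 81]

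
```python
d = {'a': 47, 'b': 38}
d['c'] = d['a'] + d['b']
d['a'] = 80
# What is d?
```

After line 1: d = {'a': 47, 'b': 38}
After line 2 (d['c'] = 47 + 38): d = {'a': 47, 'b': 38, 'c': 85}
After line 3: d = {'a': 80, 'b': 38, 'c': 85}

{'a': 80, 'b': 38, 'c': 85}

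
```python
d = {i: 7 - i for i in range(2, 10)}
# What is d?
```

{2: 5, 3: 4, 4: 3, 5: 2, 6: 1, 7: 0, 8: -1, 9: -2}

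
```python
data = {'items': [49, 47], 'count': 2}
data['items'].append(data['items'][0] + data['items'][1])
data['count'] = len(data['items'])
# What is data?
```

After line 1: data = {'items': [49, 47], 'count': 2}
After line 2 (append 49 + 47 = 96): data = {'items': [49, 47, 96], 'count': 2}
After line 3 (count = len(items) = 3): data = {'items': [49, 47, 96], 'count': 3}

{'items': [49, 47, 96], 'count': 3}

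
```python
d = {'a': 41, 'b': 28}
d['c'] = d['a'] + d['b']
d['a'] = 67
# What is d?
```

After line 1: d = {'a': 41, 'b': 28}
After line 2 (d['c'] = 41 + 28): d = {'a': 41, 'b': 28, 'c': 69}
After line 3: d = {'a': 67, 'b': 28, 'c': 69}

{'a': 67, 'b': 28, 'c': 69}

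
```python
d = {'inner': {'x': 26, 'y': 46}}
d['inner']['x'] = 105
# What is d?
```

After line 1: d = {'inner': {'x': 26, 'y': 46}}
After line 2 (inner x overwritten): d = {'inner': {'x': 105, 'y': 46}}

{'inner': {'x': 105, 'y': 46}}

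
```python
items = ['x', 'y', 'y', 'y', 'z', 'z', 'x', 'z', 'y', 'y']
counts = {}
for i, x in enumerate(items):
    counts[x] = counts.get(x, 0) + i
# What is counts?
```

Initial: counts = {}, items = ['x', 'y', 'y', 'y', 'z', 'z', 'x', 'z', 'y', 'y']
i=0, x='x': counts = {'x': 0}
i=1, x='y': counts = {'x': 0, 'y': 1}
i=2, x='y': counts = {'x': 0, 'y': 3}
i=3, x='y': counts = {'x': 0, 'y': 6}
i=4, x='z': counts = {'x': 0, 'y': 6, 'z': 4}
i=5, x='z': counts = {'x': 0, 'y': 6, 'z': 9}
i=6, x='x': counts = {'x': 6, 'y': 6, 'z': 9}
i=7, x='z': counts = {'x': 6, 'y': 6, 'z': 16}
i=8, x='y': counts = {'x': 6, 'y': 14, 'z': 16}
i=9, x='y': counts = {'x': 6, 'y': 23, 'z': 16}

{'x': 6, 'y': 23, 'z': 16}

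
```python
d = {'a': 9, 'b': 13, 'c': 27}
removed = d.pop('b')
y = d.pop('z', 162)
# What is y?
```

After line 1: d = {'a': 9, 'b': 13, 'c': 27}
After line 2 (pop 'b' returns 13): d = {'a': 9, 'c': 27}, removed = 13
After line 3 (pop 'z' missing, returns default 162): d = {'a': 9, 'c': 27}, y = 162

162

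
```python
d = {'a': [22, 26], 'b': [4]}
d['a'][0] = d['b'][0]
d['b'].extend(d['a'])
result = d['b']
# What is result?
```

After line 1: d = {'a': [22, 26], 'b': [4]}
After line 2 (a[0] = b[0] = 4): d = {'a': [4, 26], 'b': [4]}
After line 3 (b.extend(a) appends [4, 26]): d = {'a': [4, 26], 'b': [4, 4, 26]}
After line 4: result = d['b'] = [4, 4, 26]

[4, 4, 26]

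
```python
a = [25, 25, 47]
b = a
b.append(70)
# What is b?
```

After line 1: a = [25, 25, 47]
After line 2 (b = a is an alias, same object): a = [25, 25, 47], b = [25, 25, 47]
After line 3 (b.append mutates the shared list): a = [25, 25, 47, 70], b = [25, 25, 47, 70]

[25, 25, 47, 70]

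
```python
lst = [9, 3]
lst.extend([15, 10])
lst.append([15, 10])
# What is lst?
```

After line 1: lst = [9, 3]
After line 2 (extend unpacks [15, 10]): lst = [9, 3, 15, 10]
After line 3 (append adds [15, 10] as single element): lst = [9, 3, 15, 10, [15, 10]]

[9, 3, 15, 10, [15, 10]]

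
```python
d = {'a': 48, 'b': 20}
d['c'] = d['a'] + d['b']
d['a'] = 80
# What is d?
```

After line 1: d = {'a': 48, 'b': 20}
After line 2 (d['c'] = 48 + 20): d = {'a': 48, 'b': 20, 'c': 68}
After line 3: d = {'a': 80, 'b': 20, 'c': 68}

{'a': 80, 'b': 20, 'c': 68}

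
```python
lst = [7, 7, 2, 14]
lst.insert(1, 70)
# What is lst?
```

[7, 70, 7, 2, 14]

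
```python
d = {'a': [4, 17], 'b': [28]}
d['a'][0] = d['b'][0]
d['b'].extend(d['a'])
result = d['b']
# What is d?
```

After line 1: d = {'a': [4, 17], 'b': [28]}
After line 2 (a[0] = b[0] = 28): d = {'a': [28, 17], 'b': [28]}
After line 3 (b.extend(a) appends [28, 17]): d = {'a': [28, 17], 'b': [28, 28, 17]}
After line 4: result = d['b'] = [28, 28, 17]

{'a': [28, 17], 'b': [28, 28, 17]}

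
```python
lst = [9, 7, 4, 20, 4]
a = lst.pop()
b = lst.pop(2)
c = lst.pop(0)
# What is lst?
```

After line 1: lst = [9, 7, 4, 20, 4]
After line 2 (pop() -> a = 4): lst = [9, 7, 4, 20]
After line 3 (pop(2) -> b = 4): lst = [9, 7, 20]
After line 4 (pop(0) -> c = 9): lst = [7, 20]

[7, 20]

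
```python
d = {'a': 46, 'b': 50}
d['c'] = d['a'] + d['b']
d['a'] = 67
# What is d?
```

After line 1: d = {'a': 46, 'b': 50}
After line 2 (d['c'] = 46 + 50): d = {'a': 46, 'b': 50, 'c': 96}
After line 3: d = {'a': 67, 'b': 50, 'c': 96}

{'a': 67, 'b': 50, 'c': 96}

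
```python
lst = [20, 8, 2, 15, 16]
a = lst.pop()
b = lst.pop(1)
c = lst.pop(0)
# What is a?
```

After line 1: lst = [20, 8, 2, 15, 16]
After line 2 (pop() -> a = 16): lst = [20, 8, 2, 15]
After line 3 (pop(1) -> b = 8): lst = [20, 2, 15]
After line 4 (pop(0) -> c = 20): lst = [2, 15]

16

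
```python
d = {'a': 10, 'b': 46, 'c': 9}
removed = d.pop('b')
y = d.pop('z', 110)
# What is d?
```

After line 1: d = {'a': 10, 'b': 46, 'c': 9}
After line 2 (pop 'b' returns 46): d = {'a': 10, 'c': 9}, removed = 46
After line 3 (pop 'z' missing, returns default 110): d = {'a': 10, 'c': 9}, y = 110

{'a': 10, 'c': 9}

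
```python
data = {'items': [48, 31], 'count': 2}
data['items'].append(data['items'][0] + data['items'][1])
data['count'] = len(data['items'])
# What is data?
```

After line 1: data = {'items': [48, 31], 'count': 2}
After line 2 (append 48 + 31 = 79): data = {'items': [48, 31, 79], 'count': 2}
After line 3 (count = len(items) = 3): data = {'items': [48, 31, 79], 'count': 3}

{'items': [48, 31, 79], 'count': 3}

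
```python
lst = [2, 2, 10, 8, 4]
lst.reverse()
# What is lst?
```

[4, 8, 10, 2, 2]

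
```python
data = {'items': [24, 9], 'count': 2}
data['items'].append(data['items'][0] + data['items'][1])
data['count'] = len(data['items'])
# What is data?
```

After line 1: data = {'items': [24, 9], 'count': 2}
After line 2 (append 24 + 9 = 33): data = {'items': [24, 9, 33], 'count': 2}
After line 3 (count = len(items) = 3): data = {'items': [24, 9, 33], 'count': 3}

{'items': [24, 9, 33], 'count': 3}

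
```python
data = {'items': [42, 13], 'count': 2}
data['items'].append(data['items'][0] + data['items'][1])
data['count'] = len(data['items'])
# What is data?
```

After line 1: data = {'items': [42, 13], 'count': 2}
After line 2 (append 42 + 13 = 55): data = {'items': [42, 13, 55], 'count': 2}
After line 3 (count = len(items) = 3): data = {'items': [42, 13, 55], 'count': 3}

{'items': [42, 13, 55], 'count': 3}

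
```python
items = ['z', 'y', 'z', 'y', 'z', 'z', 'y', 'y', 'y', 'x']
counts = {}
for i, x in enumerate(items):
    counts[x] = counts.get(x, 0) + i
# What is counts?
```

Initial: counts = {}, items = ['z', 'y', 'z', 'y', 'z', 'z', 'y', 'y', 'y', 'x']
i=0, x='z': counts = {'z': 0}
i=1, x='y': counts = {'z': 0, 'y': 1}
i=2, x='z': counts = {'z': 2, 'y': 1}
i=3, x='y': counts = {'z': 2, 'y': 4}
i=4, x='z': counts = {'z': 6, 'y': 4}
i=5, x='z': counts = {'z': 11, 'y': 4}
i=6, x='y': counts = {'z': 11, 'y': 10}
i=7, x='y': counts = {'z': 11, 'y': 17}
i=8, x='y': counts = {'z': 11, 'y': 25}
i=9, x='x': counts = {'z': 11, 'y': 25, 'x': 9}

{'z': 11, 'y': 25, 'x': 9}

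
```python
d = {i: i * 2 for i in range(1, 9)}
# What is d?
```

{1: 2, 2: 4, 3: 6, 4: 8, 5: 10, 6: 12, 7: 14, 8: 16}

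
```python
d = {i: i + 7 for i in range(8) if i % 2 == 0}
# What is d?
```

{0: 7, 2: 9, 4: 11, 6: 13}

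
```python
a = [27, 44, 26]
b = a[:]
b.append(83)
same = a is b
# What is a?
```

After line 1: a = [27, 44, 26]
After line 2 (b = a[:] is a shallow copy, new object): a = [27, 44, 26], b = [27, 44, 26]
After line 3 (append only mutates b): a = [27, 44, 26], b = [27, 44, 26, 83]
After line 4 (same = a is b; different objects -> False): same = False

[27, 44, 26]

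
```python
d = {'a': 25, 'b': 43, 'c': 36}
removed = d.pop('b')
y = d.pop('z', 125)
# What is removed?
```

After line 1: d = {'a': 25, 'b': 43, 'c': 36}
After line 2 (pop 'b' returns 43): d = {'a': 25, 'c': 36}, removed = 43
After line 3 (pop 'z' missing, returns default 125): d = {'a': 25, 'c': 36}, y = 125

43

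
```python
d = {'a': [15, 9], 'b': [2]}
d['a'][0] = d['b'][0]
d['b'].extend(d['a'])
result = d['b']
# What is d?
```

After line 1: d = {'a': [15, 9], 'b': [2]}
After line 2 (a[0] = b[0] = 2): d = {'a': [2, 9], 'b': [2]}
After line 3 (b.extend(a) appends [2, 9]): d = {'a': [2, 9], 'b': [2, 2, 9]}
After line 4: result = d['b'] = [2, 2, 9]

{'a': [2, 9], 'b': [2, 2, 9]}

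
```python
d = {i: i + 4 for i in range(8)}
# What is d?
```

{0: 4, 1: 5, 2: 6, 3: 7, 4: 8, 5: 9, 6: 10, 7: 11}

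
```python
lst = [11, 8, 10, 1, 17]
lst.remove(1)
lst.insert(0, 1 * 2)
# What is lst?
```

After line 1: lst = [11, 8, 10, 1, 17]
After line 2 (remove first 1): lst = [11, 8, 10, 17]
After line 3 (insert 2 at index 0): lst = [2, 11, 8, 10, 17]

[2, 11, 8, 10, 17]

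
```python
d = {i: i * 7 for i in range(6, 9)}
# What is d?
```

{6: 42, 7: 49, 8: 56}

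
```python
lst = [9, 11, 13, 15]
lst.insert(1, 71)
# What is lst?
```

[9, 71, 11, 13, 15]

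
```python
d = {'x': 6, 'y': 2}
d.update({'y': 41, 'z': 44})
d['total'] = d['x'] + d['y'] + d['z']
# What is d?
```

After line 1: d = {'x': 6, 'y': 2}
After line 2 (y overwritten, z added): d = {'x': 6, 'y': 41, 'z': 44}
After line 3 (total = 6 + 41 + 44 = 91): d = {'x': 6, 'y': 41, 'z': 44, 'total': 91}

{'x': 6, 'y': 41, 'z': 44, 'total': 91}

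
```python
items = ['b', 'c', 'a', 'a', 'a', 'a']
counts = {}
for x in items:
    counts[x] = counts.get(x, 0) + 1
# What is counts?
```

Initial: counts = {}, items = ['b', 'c', 'a', 'a', 'a', 'a']
See 'b': counts = {'b': 1}
See 'c': counts = {'b': 1, 'c': 1}
See 'a': counts = {'b': 1, 'c': 1, 'a': 1}
See 'a': counts = {'b': 1, 'c': 1, 'a': 2}
See 'a': counts = {'b': 1, 'c': 1, 'a': 3}
See 'a': counts = {'b': 1, 'c': 1, 'a': 4}

{'b': 1, 'c': 1, 'a': 4}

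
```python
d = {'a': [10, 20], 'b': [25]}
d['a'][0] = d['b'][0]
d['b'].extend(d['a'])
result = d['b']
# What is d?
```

After line 1: d = {'a': [10, 20], 'b': [25]}
After line 2 (a[0] = b[0] = 25): d = {'a': [25, 20], 'b': [25]}
After line 3 (b.extend(a) appends [25, 20]): d = {'a': [25, 20], 'b': [25, 25, 20]}
After line 4: result = d['b'] = [25, 25, 20]

{'a': [25, 20], 'b': [25, 25, 20]}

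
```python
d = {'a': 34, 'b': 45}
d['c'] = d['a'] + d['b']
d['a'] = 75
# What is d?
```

After line 1: d = {'a': 34, 'b': 45}
After line 2 (d['c'] = 34 + 45): d = {'a': 34, 'b': 45, 'c': 79}
After line 3: d = {'a': 75, 'b': 45, 'c': 79}

{'a': 75, 'b': 45, 'c': 79}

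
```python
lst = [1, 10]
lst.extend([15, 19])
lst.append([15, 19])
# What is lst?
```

After line 1: lst = [1, 10]
After line 2 (extend unpacks [15, 19]): lst = [1, 10, 15, 19]
After line 3 (append adds [15, 19] as single element): lst = [1, 10, 15, 19, [15, 19]]

[1, 10, 15, 19, [15, 19]]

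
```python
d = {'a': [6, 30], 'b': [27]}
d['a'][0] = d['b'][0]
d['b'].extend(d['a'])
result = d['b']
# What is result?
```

After line 1: d = {'a': [6, 30], 'b': [27]}
After line 2 (a[0] = b[0] = 27): d = {'a': [27, 30], 'b': [27]}
After line 3 (b.extend(a) appends [27, 30]): d = {'a': [27, 30], 'b': [27, 27, 30]}
After line 4: result = d['b'] = [27, 27, 30]

[27, 27, 30]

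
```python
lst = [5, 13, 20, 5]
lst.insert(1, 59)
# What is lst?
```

[5, 59, 13, 20, 5]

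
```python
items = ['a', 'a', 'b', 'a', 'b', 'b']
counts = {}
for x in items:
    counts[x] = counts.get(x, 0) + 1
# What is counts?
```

Initial: counts = {}, items = ['a', 'a', 'b', 'a', 'b', 'b']
See 'a': counts = {'a': 1}
See 'a': counts = {'a': 2}
See 'b': counts = {'a': 2, 'b': 1}
See 'a': counts = {'a': 3, 'b': 1}
See 'b': counts = {'a': 3, 'b': 2}
See 'b': counts = {'a': 3, 'b': 3}

{'a': 3, 'b': 3}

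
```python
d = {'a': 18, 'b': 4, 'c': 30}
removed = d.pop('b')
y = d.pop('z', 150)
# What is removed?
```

After line 1: d = {'a': 18, 'b': 4, 'c': 30}
After line 2 (pop 'b' returns 4): d = {'a': 18, 'c': 30}, removed = 4
After line 3 (pop 'z' missing, returns default 150): d = {'a': 18, 'c': 30}, y = 150

4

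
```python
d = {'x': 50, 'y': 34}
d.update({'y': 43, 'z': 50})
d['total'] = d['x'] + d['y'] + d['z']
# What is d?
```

After line 1: d = {'x': 50, 'y': 34}
After line 2 (y overwritten, z added): d = {'x': 50, 'y': 43, 'z': 50}
After line 3 (total = 50 + 43 + 50 = 143): d = {'x': 50, 'y': 43, 'z': 50, 'total': 143}

{'x': 50, 'y': 43, 'z': 50, 'total': 143}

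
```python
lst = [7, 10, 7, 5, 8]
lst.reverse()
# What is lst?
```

[8, 5, 7, 10, 7]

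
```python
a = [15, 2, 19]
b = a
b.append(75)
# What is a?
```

After line 1: a = [15, 2, 19]
After line 2 (b = a is an alias, same object): a = [15, 2, 19], b = [15, 2, 19]
After line 3 (b.append mutates the shared list): a = [15, 2, 19, 75], b = [15, 2, 19, 75]

[15, 2, 19, 75]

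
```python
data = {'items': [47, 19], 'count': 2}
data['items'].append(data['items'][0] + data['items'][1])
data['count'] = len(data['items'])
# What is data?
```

After line 1: data = {'items': [47, 19], 'count': 2}
After line 2 (append 47 + 19 = 66): data = {'items': [47, 19, 66], 'count': 2}
After line 3 (count = len(items) = 3): data = {'items': [47, 19, 66], 'count': 3}

{'items': [47, 19, 66], 'count': 3}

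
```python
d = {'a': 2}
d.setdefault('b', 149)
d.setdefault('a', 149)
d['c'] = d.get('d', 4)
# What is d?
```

After line 1: d = {'a': 2}
After line 2 (setdefault adds 'b'=149): d = {'a': 2, 'b': 149}
After line 3 (setdefault 'a' no-op, already exists): d = {'a': 2, 'b': 149}
After line 4 (get('d', 4) returns default since 'd' not in d): d = {'a': 2, 'b': 149, 'c': 4}

{'a': 2, 'b': 149, 'c': 4}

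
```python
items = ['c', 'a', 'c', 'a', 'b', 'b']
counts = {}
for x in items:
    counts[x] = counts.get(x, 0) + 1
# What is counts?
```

Initial: counts = {}, items = ['c', 'a', 'c', 'a', 'b', 'b']
See 'c': counts = {'c': 1}
See 'a': counts = {'c': 1, 'a': 1}
See 'c': counts = {'c': 2, 'a': 1}
See 'a': counts = {'c': 2, 'a': 2}
See 'b': counts = {'c': 2, 'a': 2, 'b': 1}
See 'b': counts = {'c': 2, 'a': 2, 'b': 2}

{'c': 2, 'a': 2, 'b': 2}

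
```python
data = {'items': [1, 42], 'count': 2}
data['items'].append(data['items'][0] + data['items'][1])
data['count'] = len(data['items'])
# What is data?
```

After line 1: data = {'items': [1, 42], 'count': 2}
After line 2 (append 1 + 42 = 43): data = {'items': [1, 42, 43], 'count': 2}
After line 3 (count = len(items) = 3): data = {'items': [1, 42, 43], 'count': 3}

{'items': [1, 42, 43], 'count': 3}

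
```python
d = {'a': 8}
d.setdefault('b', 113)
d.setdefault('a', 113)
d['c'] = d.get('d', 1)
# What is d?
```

After line 1: d = {'a': 8}
After line 2 (setdefault adds 'b'=113): d = {'a': 8, 'b': 113}
After line 3 (setdefault 'a' no-op, already exists): d = {'a': 8, 'b': 113}
After line 4 (get('d', 1) returns default since 'd' not in d): d = {'a': 8, 'b': 113, 'c': 1}

{'a': 8, 'b': 113, 'c': 1}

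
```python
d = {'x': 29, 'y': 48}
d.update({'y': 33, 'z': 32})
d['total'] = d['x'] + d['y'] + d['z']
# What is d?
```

After line 1: d = {'x': 29, 'y': 48}
After line 2 (y overwritten, z added): d = {'x': 29, 'y': 33, 'z': 32}
After line 3 (total = 29 + 33 + 32 = 94): d = {'x': 29, 'y': 33, 'z': 32, 'total': 94}

{'x': 29, 'y': 33, 'z': 32, 'total': 94}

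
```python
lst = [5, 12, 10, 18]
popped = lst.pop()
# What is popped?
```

18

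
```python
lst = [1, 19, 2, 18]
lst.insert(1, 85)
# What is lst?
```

[1, 85, 19, 2, 18]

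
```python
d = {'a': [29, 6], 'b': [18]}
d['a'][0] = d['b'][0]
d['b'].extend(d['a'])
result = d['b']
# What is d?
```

After line 1: d = {'a': [29, 6], 'b': [18]}
After line 2 (a[0] = b[0] = 18): d = {'a': [18, 6], 'b': [18]}
After line 3 (b.extend(a) appends [18, 6]): d = {'a': [18, 6], 'b': [18, 18, 6]}
After line 4: result = d['b'] = [18, 18, 6]

{'a': [18, 6], 'b': [18, 18, 6]}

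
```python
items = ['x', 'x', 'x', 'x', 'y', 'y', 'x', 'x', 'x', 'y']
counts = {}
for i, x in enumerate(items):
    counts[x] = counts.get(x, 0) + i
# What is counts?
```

Initial: counts = {}, items = ['x', 'x', 'x', 'x', 'y', 'y', 'x', 'x', 'x', 'y']
i=0, x='x': counts = {'x': 0}
i=1, x='x': counts = {'x': 1}
i=2, x='x': counts = {'x': 3}
i=3, x='x': counts = {'x': 6}
i=4, x='y': counts = {'x': 6, 'y': 4}
i=5, x='y': counts = {'x': 6, 'y': 9}
i=6, x='x': counts = {'x': 12, 'y': 9}
i=7, x='x': counts = {'x': 19, 'y': 9}
i=8, x='x': counts = {'x': 27, 'y': 9}
i=9, x='y': counts = {'x': 27, 'y': 18}

{'x': 27, 'y': 18}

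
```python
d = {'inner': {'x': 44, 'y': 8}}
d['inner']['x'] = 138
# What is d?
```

After line 1: d = {'inner': {'x': 44, 'y': 8}}
After line 2 (inner x overwritten): d = {'inner': {'x': 138, 'y': 8}}

{'inner': {'x': 138, 'y': 8}}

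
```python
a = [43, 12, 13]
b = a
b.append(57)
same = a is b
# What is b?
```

After line 1: a = [43, 12, 13]
After line 2 (b = a is an alias, same object): a = [43, 12, 13], b = [43, 12, 13]
After line 3 (b.append mutates the shared list): a = [43, 12, 13, 57], b = [43, 12, 13, 57]
After line 4 (same = a is b; same object -> True): same = True

[43, 12, 13, 57]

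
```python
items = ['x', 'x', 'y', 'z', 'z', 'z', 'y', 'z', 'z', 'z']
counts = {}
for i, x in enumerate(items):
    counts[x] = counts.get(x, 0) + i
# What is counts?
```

Initial: counts = {}, items = ['x', 'x', 'y', 'z', 'z', 'z', 'y', 'z', 'z', 'z']
i=0, x='x': counts = {'x': 0}
i=1, x='x': counts = {'x': 1}
i=2, x='y': counts = {'x': 1, 'y': 2}
i=3, x='z': counts = {'x': 1, 'y': 2, 'z': 3}
i=4, x='z': counts = {'x': 1, 'y': 2, 'z': 7}
i=5, x='z': counts = {'x': 1, 'y': 2, 'z': 12}
i=6, x='y': counts = {'x': 1, 'y': 8, 'z': 12}
i=7, x='z': counts = {'x': 1, 'y': 8, 'z': 19}
i=8, x='z': counts = {'x': 1, 'y': 8, 'z': 27}
i=9, x='z': counts = {'x': 1, 'y': 8, 'z': 36}

{'x': 1, 'y': 8, 'z': 36}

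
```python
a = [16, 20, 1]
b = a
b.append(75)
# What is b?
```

After line 1: a = [16, 20, 1]
After line 2 (b = a is an alias, same object): a = [16, 20, 1], b = [16, 20, 1]
After line 3 (b.append mutates the shared list): a = [16, 20, 1, 75], b = [16, 20, 1, 75]

[16, 20, 1, 75]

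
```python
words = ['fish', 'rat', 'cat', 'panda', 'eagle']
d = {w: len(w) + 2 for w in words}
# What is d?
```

{'fish': 6, 'rat': 5, 'cat': 5, 'panda': 7, 'eagle': 7}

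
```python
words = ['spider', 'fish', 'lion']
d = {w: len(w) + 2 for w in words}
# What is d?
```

{'spider': 8, 'fish': 6, 'lion': 6}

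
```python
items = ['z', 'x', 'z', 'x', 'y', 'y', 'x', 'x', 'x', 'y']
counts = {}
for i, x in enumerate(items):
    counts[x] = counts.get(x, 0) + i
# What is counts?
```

Initial: counts = {}, items = ['z', 'x', 'z', 'x', 'y', 'y', 'x', 'x', 'x', 'y']
i=0, x='z': counts = {'z': 0}
i=1, x='x': counts = {'z': 0, 'x': 1}
i=2, x='z': counts = {'z': 2, 'x': 1}
i=3, x='x': counts = {'z': 2, 'x': 4}
i=4, x='y': counts = {'z': 2, 'x': 4, 'y': 4}
i=5, x='y': counts = {'z': 2, 'x': 4, 'y': 9}
i=6, x='x': counts = {'z': 2, 'x': 10, 'y': 9}
i=7, x='x': counts = {'z': 2, 'x': 17, 'y': 9}
i=8, x='x': counts = {'z': 2, 'x': 25, 'y': 9}
i=9, x='y': counts = {'z': 2, 'x': 25, 'y': 18}

{'z': 2, 'x': 25, 'y': 18}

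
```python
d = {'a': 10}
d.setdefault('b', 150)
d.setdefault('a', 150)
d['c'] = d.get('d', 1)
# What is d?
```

After line 1: d = {'a': 10}
After line 2 (setdefault adds 'b'=150): d = {'a': 10, 'b': 150}
After line 3 (setdefault 'a' no-op, already exists): d = {'a': 10, 'b': 150}
After line 4 (get('d', 1) returns default since 'd' not in d): d = {'a': 10, 'b': 150, 'c': 1}

{'a': 10, 'b': 150, 'c': 1}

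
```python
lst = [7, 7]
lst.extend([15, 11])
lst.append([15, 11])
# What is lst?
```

After line 1: lst = [7, 7]
After line 2 (extend unpacks [15, 11]): lst = [7, 7, 15, 11]
After line 3 (append adds [15, 11] as single element): lst = [7, 7, 15, 11, [15, 11]]

[7, 7, 15, 11, [15, 11]]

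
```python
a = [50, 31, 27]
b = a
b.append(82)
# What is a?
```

After line 1: a = [50, 31, 27]
After line 2 (b = a is an alias, same object): a = [50, 31, 27], b = [50, 31, 27]
After line 3 (b.append mutates the shared list): a = [50, 31, 27, 82], b = [50, 31, 27, 82]

[50, 31, 27, 82]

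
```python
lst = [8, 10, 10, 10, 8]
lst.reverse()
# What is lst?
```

[8, 10, 10, 10, 8]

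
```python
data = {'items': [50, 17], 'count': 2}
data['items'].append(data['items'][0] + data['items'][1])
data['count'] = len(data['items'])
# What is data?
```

After line 1: data = {'items': [50, 17], 'count': 2}
After line 2 (append 50 + 17 = 67): data = {'items': [50, 17, 67], 'count': 2}
After line 3 (count = len(items) = 3): data = {'items': [50, 17, 67], 'count': 3}

{'items': [50, 17, 67], 'count': 3}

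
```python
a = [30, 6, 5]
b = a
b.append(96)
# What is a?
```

After line 1: a = [30, 6, 5]
After line 2 (b = a is an alias, same object): a = [30, 6, 5], b = [30, 6, 5]
After line 3 (b.append mutates the shared list): a = [30, 6, 5, 96], b = [30, 6, 5, 96]

[30, 6, 5, 96]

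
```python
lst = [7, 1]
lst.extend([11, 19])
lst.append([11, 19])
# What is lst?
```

After line 1: lst = [7, 1]
After line 2 (extend unpacks [11, 19]): lst = [7, 1, 11, 19]
After line 3 (append adds [11, 19] as single element): lst = [7, 1, 11, 19, [11, 19]]

[7, 1, 11, 19, [11, 19]]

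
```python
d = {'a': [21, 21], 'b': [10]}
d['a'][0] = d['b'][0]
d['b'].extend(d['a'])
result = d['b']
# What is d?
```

After line 1: d = {'a': [21, 21], 'b': [10]}
After line 2 (a[0] = b[0] = 10): d = {'a': [10, 21], 'b': [10]}
After line 3 (b.extend(a) appends [10, 21]): d = {'a': [10, 21], 'b': [10, 10, 21]}
After line 4: result = d['b'] = [10, 10, 21]

{'a': [10, 21], 'b': [10, 10, 21]}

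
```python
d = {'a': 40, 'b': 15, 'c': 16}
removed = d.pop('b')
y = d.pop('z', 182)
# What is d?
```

After line 1: d = {'a': 40, 'b': 15, 'c': 16}
After line 2 (pop 'b' returns 15): d = {'a': 40, 'c': 16}, removed = 15
After line 3 (pop 'z' missing, returns default 182): d = {'a': 40, 'c': 16}, y = 182

{'a': 40, 'c': 16}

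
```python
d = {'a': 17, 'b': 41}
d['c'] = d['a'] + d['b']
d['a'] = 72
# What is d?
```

After line 1: d = {'a': 17, 'b': 41}
After line 2 (d['c'] = 17 + 41): d = {'a': 17, 'b': 41, 'c': 58}
After line 3: d = {'a': 72, 'b': 41, 'c': 58}

{'a': 72, 'b': 41, 'c': 58}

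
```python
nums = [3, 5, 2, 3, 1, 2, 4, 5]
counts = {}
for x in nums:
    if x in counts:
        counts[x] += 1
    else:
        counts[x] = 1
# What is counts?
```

Initial: counts = {}, nums = [3, 5, 2, 3, 1, 2, 4, 5]
See 3: counts = {3: 1}
See 5: counts = {3: 1, 5: 1}
See 2: counts = {3: 1, 5: 1, 2: 1}
See 3: counts = {3: 2, 5: 1, 2: 1}
See 1: counts = {3: 2, 5: 1, 2: 1, 1: 1}
See 2: counts = {3: 2, 5: 1, 2: 2, 1: 1}
See 4: counts = {3: 2, 5: 1, 2: 2, 1: 1, 4: 1}
See 5: counts = {3: 2, 5: 2, 2: 2, 1: 1, 4: 1}

{3: 2, 5: 2, 2: 2, 1: 1, 4: 1}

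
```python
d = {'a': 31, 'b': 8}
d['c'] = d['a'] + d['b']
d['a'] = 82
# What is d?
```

After line 1: d = {'a': 31, 'b': 8}
After line 2 (d['c'] = 31 + 8): d = {'a': 31, 'b': 8, 'c': 39}
After line 3: d = {'a': 82, 'b': 8, 'c': 39}

{'a': 82, 'b': 8, 'c': 39}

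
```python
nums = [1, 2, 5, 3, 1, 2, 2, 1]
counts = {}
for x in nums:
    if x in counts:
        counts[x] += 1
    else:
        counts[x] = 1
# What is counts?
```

Initial: counts = {}, nums = [1, 2, 5, 3, 1, 2, 2, 1]
See 1: counts = {1: 1}
See 2: counts = {1: 1, 2: 1}
See 5: counts = {1: 1, 2: 1, 5: 1}
See 3: counts = {1: 1, 2: 1, 5: 1, 3: 1}
See 1: counts = {1: 2, 2: 1, 5: 1, 3: 1}
See 2: counts = {1: 2, 2: 2, 5: 1, 3: 1}
See 2: counts = {1: 2, 2: 3, 5: 1, 3: 1}
See 1: counts = {1: 3, 2: 3, 5: 1, 3: 1}

{1: 3, 2: 3, 5: 1, 3: 1}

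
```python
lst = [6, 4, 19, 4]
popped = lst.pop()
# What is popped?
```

4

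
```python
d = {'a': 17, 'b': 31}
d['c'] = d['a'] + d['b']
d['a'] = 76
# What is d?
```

After line 1: d = {'a': 17, 'b': 31}
After line 2 (d['c'] = 17 + 31): d = {'a': 17, 'b': 31, 'c': 48}
After line 3: d = {'a': 76, 'b': 31, 'c': 48}

{'a': 76, 'b': 31, 'c': 48}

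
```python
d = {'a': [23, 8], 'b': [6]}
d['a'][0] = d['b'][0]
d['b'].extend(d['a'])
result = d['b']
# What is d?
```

After line 1: d = {'a': [23, 8], 'b': [6]}
After line 2 (a[0] = b[0] = 6): d = {'a': [6, 8], 'b': [6]}
After line 3 (b.extend(a) appends [6, 8]): d = {'a': [6, 8], 'b': [6, 6, 8]}
After line 4: result = d['b'] = [6, 6, 8]

{'a': [6, 8], 'b': [6, 6, 8]}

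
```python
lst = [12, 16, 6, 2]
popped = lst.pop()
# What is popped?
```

2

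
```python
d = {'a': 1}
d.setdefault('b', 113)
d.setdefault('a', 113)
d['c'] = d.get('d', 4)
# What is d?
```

After line 1: d = {'a': 1}
After line 2 (setdefault adds 'b'=113): d = {'a': 1, 'b': 113}
After line 3 (setdefault 'a' no-op, already exists): d = {'a': 1, 'b': 113}
After line 4 (get('d', 4) returns default since 'd' not in d): d = {'a': 1, 'b': 113, 'c': 4}

{'a': 1, 'b': 113, 'c': 4}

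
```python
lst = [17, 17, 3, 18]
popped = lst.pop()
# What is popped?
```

18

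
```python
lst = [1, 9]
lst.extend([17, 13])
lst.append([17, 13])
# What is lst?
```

After line 1: lst = [1, 9]
After line 2 (extend unpacks [17, 13]): lst = [1, 9, 17, 13]
After line 3 (append adds [17, 13] as single element): lst = [1, 9, 17, 13, [17, 13]]

[1, 9, 17, 13, [17, 13]]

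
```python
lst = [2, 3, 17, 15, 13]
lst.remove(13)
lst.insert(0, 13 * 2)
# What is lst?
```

After line 1: lst = [2, 3, 17, 15, 13]
After line 2 (remove first 13): lst = [2, 3, 17, 15]
After line 3 (insert 26 at index 0): lst = [26, 2, 3, 17, 15]

[26, 2, 3, 17, 15]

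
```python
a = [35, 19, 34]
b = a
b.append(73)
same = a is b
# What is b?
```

After line 1: a = [35, 19, 34]
After line 2 (b = a is an alias, same object): a = [35, 19, 34], b = [35, 19, 34]
After line 3 (b.append mutates the shared list): a = [35, 19, 34, 73], b = [35, 19, 34, 73]
After line 4 (same = a is b; same object -> True): same = True

[35, 19, 34, 73]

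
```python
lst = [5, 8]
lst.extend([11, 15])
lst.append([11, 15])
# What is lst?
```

After line 1: lst = [5, 8]
After line 2 (extend unpacks [11, 15]): lst = [5, 8, 11, 15]
After line 3 (append adds [11, 15] as single element): lst = [5, 8, 11, 15, [11, 15]]

[5, 8, 11, 15, [11, 15]]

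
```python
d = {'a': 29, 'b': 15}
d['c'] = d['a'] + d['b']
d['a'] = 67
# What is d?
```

After line 1: d = {'a': 29, 'b': 15}
After line 2 (d['c'] = 29 + 15): d = {'a': 29, 'b': 15, 'c': 44}
After line 3: d = {'a': 67, 'b': 15, 'c': 44}

{'a': 67, 'b': 15, 'c': 44}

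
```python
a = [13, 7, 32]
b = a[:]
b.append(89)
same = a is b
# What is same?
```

After line 1: a = [13, 7, 32]
After line 2 (b = a[:] is a shallow copy, new object): a = [13, 7, 32], b = [13, 7, 32]
After line 3 (append only mutates b): a = [13, 7, 32], b = [13, 7, 32, 89]
After line 4 (same = a is b; different objects -> False): same = False

False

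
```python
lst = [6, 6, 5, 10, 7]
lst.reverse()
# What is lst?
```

[7, 10, 5, 6, 6]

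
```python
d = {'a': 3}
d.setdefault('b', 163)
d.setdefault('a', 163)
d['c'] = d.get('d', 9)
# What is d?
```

After line 1: d = {'a': 3}
After line 2 (setdefault adds 'b'=163): d = {'a': 3, 'b': 163}
After line 3 (setdefault 'a' no-op, already exists): d = {'a': 3, 'b': 163}
After line 4 (get('d', 9) returns default since 'd' not in d): d = {'a': 3, 'b': 163, 'c': 9}

{'a': 3, 'b': 163, 'c': 9}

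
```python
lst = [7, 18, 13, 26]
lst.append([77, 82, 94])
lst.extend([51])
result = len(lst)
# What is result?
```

After line 1: lst = [7, 18, 13, 26]
After line 2 (append adds [77, 82, 94] as single element): lst = [7, 18, 13, 26, [77, 82, 94]]
After line 3 (extend unpacks [51], adds 51): lst = [7, 18, 13, 26, [77, 82, 94], 51]
After line 4: result = len(lst) = 6

6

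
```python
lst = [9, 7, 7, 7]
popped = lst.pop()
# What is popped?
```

7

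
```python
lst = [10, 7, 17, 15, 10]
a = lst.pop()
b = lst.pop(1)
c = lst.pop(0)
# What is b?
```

After line 1: lst = [10, 7, 17, 15, 10]
After line 2 (pop() -> a = 10): lst = [10, 7, 17, 15]
After line 3 (pop(1) -> b = 7): lst = [10, 17, 15]
After line 4 (pop(0) -> c = 10): lst = [17, 15]

7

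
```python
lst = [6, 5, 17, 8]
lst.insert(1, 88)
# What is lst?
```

[6, 88, 5, 17, 8]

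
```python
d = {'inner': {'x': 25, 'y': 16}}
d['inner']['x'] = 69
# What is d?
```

After line 1: d = {'inner': {'x': 25, 'y': 16}}
After line 2 (inner x overwritten): d = {'inner': {'x': 69, 'y': 16}}

{'inner': {'x': 69, 'y': 16}}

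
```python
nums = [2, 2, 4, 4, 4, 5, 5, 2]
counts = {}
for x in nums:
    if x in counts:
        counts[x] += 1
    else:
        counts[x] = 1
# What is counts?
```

Initial: counts = {}, nums = [2, 2, 4, 4, 4, 5, 5, 2]
See 2: counts = {2: 1}
See 2: counts = {2: 2}
See 4: counts = {2: 2, 4: 1}
See 4: counts = {2: 2, 4: 2}
See 4: counts = {2: 2, 4: 3}
See 5: counts = {2: 2, 4: 3, 5: 1}
See 5: counts = {2: 2, 4: 3, 5: 2}
See 2: counts = {2: 3, 4: 3, 5: 2}

{2: 3, 4: 3, 5: 2}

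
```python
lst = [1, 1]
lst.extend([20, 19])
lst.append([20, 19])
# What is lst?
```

After line 1: lst = [1, 1]
After line 2 (extend unpacks [20, 19]): lst = [1, 1, 20, 19]
After line 3 (append adds [20, 19] as single element): lst = [1, 1, 20, 19, [20, 19]]

[1, 1, 20, 19, [20, 19]]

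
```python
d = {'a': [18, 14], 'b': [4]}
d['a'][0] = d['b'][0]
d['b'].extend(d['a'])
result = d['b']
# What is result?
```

After line 1: d = {'a': [18, 14], 'b': [4]}
After line 2 (a[0] = b[0] = 4): d = {'a': [4, 14], 'b': [4]}
After line 3 (b.extend(a) appends [4, 14]): d = {'a': [4, 14], 'b': [4, 4, 14]}
After line 4: result = d['b'] = [4, 4, 14]

[4, 4, 14]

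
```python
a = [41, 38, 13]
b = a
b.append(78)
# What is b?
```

After line 1: a = [41, 38, 13]
After line 2 (b = a is an alias, same object): a = [41, 38, 13], b = [41, 38, 13]
After line 3 (b.append mutates the shared list): a = [41, 38, 13, 78], b = [41, 38, 13, 78]

[41, 38, 13, 78]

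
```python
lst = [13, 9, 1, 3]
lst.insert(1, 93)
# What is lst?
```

[13, 93, 9, 1, 3]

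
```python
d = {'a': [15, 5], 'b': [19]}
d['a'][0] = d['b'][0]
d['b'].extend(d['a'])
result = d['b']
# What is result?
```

After line 1: d = {'a': [15, 5], 'b': [19]}
After line 2 (a[0] = b[0] = 19): d = {'a': [19, 5], 'b': [19]}
After line 3 (b.extend(a) appends [19, 5]): d = {'a': [19, 5], 'b': [19, 19, 5]}
After line 4: result = d['b'] = [19, 19, 5]

[19, 19, 5]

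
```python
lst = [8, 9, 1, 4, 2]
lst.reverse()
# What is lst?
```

[2, 4, 1, 9, 8]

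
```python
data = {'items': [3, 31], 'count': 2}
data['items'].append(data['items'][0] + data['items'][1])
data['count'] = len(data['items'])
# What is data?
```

After line 1: data = {'items': [3, 31], 'count': 2}
After line 2 (append 3 + 31 = 34): data = {'items': [3, 31, 34], 'count': 2}
After line 3 (count = len(items) = 3): data = {'items': [3, 31, 34], 'count': 3}

{'items': [3, 31, 34], 'count': 3}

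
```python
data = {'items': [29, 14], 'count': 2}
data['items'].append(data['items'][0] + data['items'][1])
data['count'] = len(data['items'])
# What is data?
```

After line 1: data = {'items': [29, 14], 'count': 2}
After line 2 (append 29 + 14 = 43): data = {'items': [29, 14, 43], 'count': 2}
After line 3 (count = len(items) = 3): data = {'items': [29, 14, 43], 'count': 3}

{'items': [29, 14, 43], 'count': 3}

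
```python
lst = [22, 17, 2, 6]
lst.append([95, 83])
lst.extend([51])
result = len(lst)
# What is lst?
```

After line 1: lst = [22, 17, 2, 6]
After line 2 (append adds [95, 83] as single element): lst = [22, 17, 2, 6, [95, 83]]
After line 3 (extend unpacks [51], adds 51): lst = [22, 17, 2, 6, [95, 83], 51]
After line 4: result = len(lst) = 6

[22, 17, 2, 6, [95, 83], 51]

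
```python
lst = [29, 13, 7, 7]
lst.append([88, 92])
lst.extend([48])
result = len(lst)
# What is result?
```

After line 1: lst = [29, 13, 7, 7]
After line 2 (append adds [88, 92] as single element): lst = [29, 13, 7, 7, [88, 92]]
After line 3 (extend unpacks [48], adds 48): lst = [29, 13, 7, 7, [88, 92], 48]
After line 4: result = len(lst) = 6

6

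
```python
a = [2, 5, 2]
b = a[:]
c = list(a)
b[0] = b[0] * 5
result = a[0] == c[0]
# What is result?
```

After line 1: a = [2, 5, 2]
After line 2 (b = a[:], copy): a = [2, 5, 2], b = [2, 5, 2]
After line 3 (c = list(a) is a copy, new object): c = [2, 5, 2]
After line 4 (b[0] = 2 * 5 = 10; only b mutates (copy)): a = [2, 5, 2], b = [10, 5, 2], c = [2, 5, 2]
After line 5 (a[0] = 2, c[0] = 2; result = True)

True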